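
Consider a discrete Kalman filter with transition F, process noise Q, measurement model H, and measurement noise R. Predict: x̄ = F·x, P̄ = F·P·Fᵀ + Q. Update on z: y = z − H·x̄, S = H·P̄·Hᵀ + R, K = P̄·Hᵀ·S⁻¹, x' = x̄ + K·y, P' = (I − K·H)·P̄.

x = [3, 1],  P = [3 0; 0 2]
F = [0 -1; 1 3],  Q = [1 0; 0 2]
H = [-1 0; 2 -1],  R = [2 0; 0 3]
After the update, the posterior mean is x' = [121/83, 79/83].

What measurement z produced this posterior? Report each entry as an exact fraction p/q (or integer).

x̄ = F·x = [-1, 6]
P̄ = F·P·Fᵀ + Q = [3 -6; -6 23]
S = H·P̄·Hᵀ + R = [5 -12; -12 62]
K = P̄·Hᵀ·S⁻¹ = [-21/83 12/83; -24/83 -103/166]
x' − x̄ = [204/83, -419/83] = K·y
y = (KᵀK)⁻¹·Kᵀ·(x' − x̄) = [-4, 10]
z = y + H·x̄ = [-4, 10] + [1, -8] = [-3, 2]

z = [-3, 2]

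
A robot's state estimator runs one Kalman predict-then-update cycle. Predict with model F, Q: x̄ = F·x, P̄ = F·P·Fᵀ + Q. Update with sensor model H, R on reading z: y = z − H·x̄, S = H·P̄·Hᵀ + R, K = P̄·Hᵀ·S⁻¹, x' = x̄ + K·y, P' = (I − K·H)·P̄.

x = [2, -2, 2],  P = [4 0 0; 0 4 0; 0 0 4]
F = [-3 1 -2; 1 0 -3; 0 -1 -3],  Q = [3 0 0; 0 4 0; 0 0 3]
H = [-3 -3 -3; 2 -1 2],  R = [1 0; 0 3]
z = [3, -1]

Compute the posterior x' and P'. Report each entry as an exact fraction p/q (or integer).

x̄ = F·x = [-12, -4, -4]
P̄ = F·P·Fᵀ + Q = [59 12 20; 12 44 36; 20 36 43]
y = z − H·x̄ = [-57, 27]
S = H·P̄·Hᵀ + R = [2539 -864; -864 423]
K = P̄·Hᵀ·S⁻¹ = [1185/36389 134822/327501; -7980/36389 -106436/327501; -5319/36389 -3122/36389]
x' = x̄ + K·y = [-99747/36389, -10004/36389, 73333/36389]
P' = (I − K·H)·P̄ = [2550092/327501 -137192/327501 -268495/36389; -137192/327501 122396/327501 4304/36389; -268495/36389 4304/36389 265964/36389]

x' = [-99747/36389, -10004/36389, 73333/36389]
P' = [2550092/327501 -137192/327501 -268495/36389; -137192/327501 122396/327501 4304/36389; -268495/36389 4304/36389 265964/36389]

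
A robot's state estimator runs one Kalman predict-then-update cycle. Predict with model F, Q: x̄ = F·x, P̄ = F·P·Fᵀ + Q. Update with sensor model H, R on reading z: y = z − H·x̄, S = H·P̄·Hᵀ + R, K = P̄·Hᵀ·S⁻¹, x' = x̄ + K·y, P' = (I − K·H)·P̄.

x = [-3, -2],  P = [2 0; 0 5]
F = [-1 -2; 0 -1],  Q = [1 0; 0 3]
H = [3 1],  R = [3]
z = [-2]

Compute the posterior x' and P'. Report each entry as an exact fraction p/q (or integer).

x̄ = F·x = [7, 2]
P̄ = F·P·Fᵀ + Q = [23 10; 10 8]
y = z − H·x̄ = [-25]
S = H·P̄·Hᵀ + R = [278]
K = P̄·Hᵀ·S⁻¹ = [79/278; 19/139]
x' = x̄ + K·y = [-29/278, -197/139]
P' = (I − K·H)·P̄ = [153/278 -111/139; -111/139 390/139]

x' = [-29/278, -197/139]
P' = [153/278 -111/139; -111/139 390/139]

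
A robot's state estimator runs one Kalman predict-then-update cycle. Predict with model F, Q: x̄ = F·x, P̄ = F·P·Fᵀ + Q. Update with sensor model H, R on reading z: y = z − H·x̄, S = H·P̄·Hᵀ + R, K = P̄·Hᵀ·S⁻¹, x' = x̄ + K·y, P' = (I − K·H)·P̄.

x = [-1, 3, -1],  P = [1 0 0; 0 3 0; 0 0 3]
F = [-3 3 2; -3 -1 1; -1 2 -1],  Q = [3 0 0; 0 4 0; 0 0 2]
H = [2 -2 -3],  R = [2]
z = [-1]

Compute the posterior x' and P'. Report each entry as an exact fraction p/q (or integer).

x' = [165/16, -19/18, 95/12]
P' = [591/16 17/2 75/4; 17/2 167/9 -20/3; 75/4 -20/3 17]

x̄ = F·x = [10, -1, 8]
P̄ = F·P·Fᵀ + Q = [51 6 15; 6 19 -6; 15 -6 18]
y = z − H·x̄ = [1]
S = H·P̄·Hᵀ + R = [144]
K = P̄·Hᵀ·S⁻¹ = [5/16; -1/18; -1/12]
x' = x̄ + K·y = [165/16, -19/18, 95/12]
P' = (I − K·H)·P̄ = [591/16 17/2 75/4; 17/2 167/9 -20/3; 75/4 -20/3 17]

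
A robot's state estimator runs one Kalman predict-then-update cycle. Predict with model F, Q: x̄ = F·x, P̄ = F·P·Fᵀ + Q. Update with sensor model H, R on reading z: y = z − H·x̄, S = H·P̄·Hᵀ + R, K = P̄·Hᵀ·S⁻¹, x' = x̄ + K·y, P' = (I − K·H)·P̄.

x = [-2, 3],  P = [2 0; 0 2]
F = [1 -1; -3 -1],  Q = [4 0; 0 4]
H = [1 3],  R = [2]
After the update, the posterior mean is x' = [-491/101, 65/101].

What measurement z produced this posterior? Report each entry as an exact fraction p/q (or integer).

z = [-3]

x̄ = F·x = [-5, 3]
P̄ = F·P·Fᵀ + Q = [8 -4; -4 24]
S = H·P̄·Hᵀ + R = [202]
K = P̄·Hᵀ·S⁻¹ = [-2/101; 34/101]
x' − x̄ = [14/101, -238/101] = K·y
y = (KᵀK)⁻¹·Kᵀ·(x' − x̄) = [-7]
z = y + H·x̄ = [-7] + [4] = [-3]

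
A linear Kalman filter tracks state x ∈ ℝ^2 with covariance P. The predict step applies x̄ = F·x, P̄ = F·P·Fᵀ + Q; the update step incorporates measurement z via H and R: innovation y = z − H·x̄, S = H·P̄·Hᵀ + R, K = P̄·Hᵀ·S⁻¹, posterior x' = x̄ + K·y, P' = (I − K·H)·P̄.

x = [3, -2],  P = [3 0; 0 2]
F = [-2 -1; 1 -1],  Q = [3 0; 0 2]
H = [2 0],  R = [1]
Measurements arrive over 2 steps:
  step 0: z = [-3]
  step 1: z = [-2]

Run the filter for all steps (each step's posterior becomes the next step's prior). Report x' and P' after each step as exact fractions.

step 0: x' = [-106/69, 305/69], P' = [17/69 -4/69; -4/69 419/69]
step 1: x' = [-935/927, -5345/927], P' = [226/927 127/927; 127/927 5014/927]

step 0: x̄ = F·x = [-4, 5]
step 0: P̄ = F·P·Fᵀ + Q = [17 -4; -4 7]
step 0: y = z − H·x̄ = [5]
step 0: S = H·P̄·Hᵀ + R = [69]
step 0: K = P̄·Hᵀ·S⁻¹ = [34/69; -8/69]
step 0: x' = x̄ + K·y = [-106/69, 305/69]
step 0: P' = (I − K·H)·P̄ = [17/69 -4/69; -4/69 419/69]
step 1: x̄ = F·x = [-31/23, -137/23]
step 1: P̄ = F·P·Fᵀ + Q = [226/23 127/23; 127/23 194/23]
step 1: y = z − H·x̄ = [16/23]
step 1: S = H·P̄·Hᵀ + R = [927/23]
step 1: K = P̄·Hᵀ·S⁻¹ = [452/927; 254/927]
step 1: x' = x̄ + K·y = [-935/927, -5345/927]
step 1: P' = (I − K·H)·P̄ = [226/927 127/927; 127/927 5014/927]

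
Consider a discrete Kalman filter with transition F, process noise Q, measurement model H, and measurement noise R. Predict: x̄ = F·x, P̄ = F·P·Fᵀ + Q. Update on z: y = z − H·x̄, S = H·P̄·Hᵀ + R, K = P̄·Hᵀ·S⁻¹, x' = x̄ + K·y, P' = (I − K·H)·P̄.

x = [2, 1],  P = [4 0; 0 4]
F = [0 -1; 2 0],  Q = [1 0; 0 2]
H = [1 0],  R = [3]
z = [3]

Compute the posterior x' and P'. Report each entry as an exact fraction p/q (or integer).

x̄ = F·x = [-1, 4]
P̄ = F·P·Fᵀ + Q = [5 0; 0 18]
y = z − H·x̄ = [4]
S = H·P̄·Hᵀ + R = [8]
K = P̄·Hᵀ·S⁻¹ = [5/8; 0]
x' = x̄ + K·y = [3/2, 4]
P' = (I − K·H)·P̄ = [15/8 0; 0 18]

x' = [3/2, 4]
P' = [15/8 0; 0 18]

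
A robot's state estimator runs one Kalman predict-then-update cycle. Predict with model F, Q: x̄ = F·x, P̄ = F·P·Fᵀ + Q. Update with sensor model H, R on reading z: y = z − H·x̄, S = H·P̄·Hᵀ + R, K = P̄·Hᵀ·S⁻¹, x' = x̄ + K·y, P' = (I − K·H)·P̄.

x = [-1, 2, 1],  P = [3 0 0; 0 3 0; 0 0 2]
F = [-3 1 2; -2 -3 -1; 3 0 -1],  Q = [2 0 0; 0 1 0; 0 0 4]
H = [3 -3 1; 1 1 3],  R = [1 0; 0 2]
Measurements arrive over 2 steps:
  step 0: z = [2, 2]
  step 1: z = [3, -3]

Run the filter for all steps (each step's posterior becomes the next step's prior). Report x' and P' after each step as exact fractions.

step 0: x̄ = F·x = [7, -5, -4]
step 0: P̄ = F·P·Fᵀ + Q = [40 5 -31; 5 42 -16; -31 -16 33]
step 0: y = z − H·x̄ = [-30, 12]
step 0: S = H·P̄·Hᵀ + R = [592 -89; -89 109]
step 0: K = P̄·Hᵀ·S⁻¹ = [3794/56607 -21830/56607; -4644/18869 -3965/18869; 3320/56607 29716/56607]
step 0: x' = x̄ + K·y = [6823/18869, -2605/18869, 10188/18869]
step 0: P' = (I − K·H)·P̄ = [935684/56607 247681/18869 -574129/56607; 247681/18869 198745/18869 -151452/18869; -574129/56607 -151452/18869 362639/56607]
step 1: x̄ = F·x = [-2698/18869, -16019/18869, 10281/18869]
step 1: P̄ = F·P·Fᵀ + Q = [11195027/56607 4018681/18869 -11630110/56607; 4018681/18869 4473987/18869 -4242597/18869; -11630110/56607 -4242597/18869 12454997/56607]
step 1: y = z − H·x̄ = [6363/18869, -68733/18869]
step 1: S = H·P̄·Hᵀ + R = [23641808/56607 16205417/56607; 16205417/56607 14789855/56607]
step 1: K = P̄·Hᵀ·S⁻¹ = [-381427810/1537678593 -792181142/1537678593; -758767786/1537678593 -489567041/1537678593; 390868810/1537678593 924047720/1537678593]
step 1: x' = x̄ + K·y = [25627682/15532107, 2242628/15532107, -24205487/15532107]
step 1: P' = (I − K·H)·P̄ = [45447689473/1537678593 36314143693/1537678593 -27782065150/1537678593; 36314143693/1537678593 29181031882/1537678593 -22158103219/1537678593; -27782065150/1537678593 -22158103219/1537678593 17262754603/1537678593]

step 0: x' = [6823/18869, -2605/18869, 10188/18869], P' = [935684/56607 247681/18869 -574129/56607; 247681/18869 198745/18869 -151452/18869; -574129/56607 -151452/18869 362639/56607]
step 1: x' = [25627682/15532107, 2242628/15532107, -24205487/15532107], P' = [45447689473/1537678593 36314143693/1537678593 -27782065150/1537678593; 36314143693/1537678593 29181031882/1537678593 -22158103219/1537678593; -27782065150/1537678593 -22158103219/1537678593 17262754603/1537678593]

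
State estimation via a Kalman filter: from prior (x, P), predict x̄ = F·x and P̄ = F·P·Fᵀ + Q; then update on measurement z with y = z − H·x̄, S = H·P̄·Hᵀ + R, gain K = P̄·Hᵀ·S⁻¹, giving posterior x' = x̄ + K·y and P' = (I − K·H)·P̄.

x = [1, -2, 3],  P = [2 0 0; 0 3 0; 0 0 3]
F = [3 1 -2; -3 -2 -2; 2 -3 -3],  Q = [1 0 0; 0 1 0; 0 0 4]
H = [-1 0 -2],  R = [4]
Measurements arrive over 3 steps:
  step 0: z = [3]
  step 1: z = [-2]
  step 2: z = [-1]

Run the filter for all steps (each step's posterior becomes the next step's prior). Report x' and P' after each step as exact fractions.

step 0: x' = [-813/193, -893/193, 113/193], P' = [3674/193 -3684/193 -1761/193; -3684/193 7651/193 1878/193; -1761/193 1878/193 2067/386]
step 1: x' = [-8634106/523425, 11128531/523425, 1612654/174475], P' = [36288334/523425 -37382584/523425 -5996131/174475; -37382584/523425 43066159/523425 6244906/174475; -5996131/174475 6244906/174475 6292899/348950]
step 2: x' = [10238971621/1600025151, -14010129314/1600025151, -4371242741/1600025151], P' = [51940672598/1600025151 -17395661732/533341717 -25397547545/1600025151; -17395661732/533341717 66433054553/1600025151 26123316700/1600025151; -25397547545/1600025151 26123316700/1600025151 28024111193/3200050302]

step 0: x̄ = F·x = [-5, -5, -1]
step 0: P̄ = F·P·Fᵀ + Q = [34 -12 21; -12 43 24; 21 24 66]
step 0: y = z − H·x̄ = [-4]
step 0: S = H·P̄·Hᵀ + R = [386]
step 0: K = P̄·Hᵀ·S⁻¹ = [-38/193; -18/193; -153/386]
step 0: x' = x̄ + K·y = [-813/193, -893/193, 113/193]
step 0: P' = (I − K·H)·P̄ = [3674/193 -3684/193 -1761/193; -3684/193 7651/193 1878/193; -1761/193 1878/193 2067/386]
step 1: x̄ = F·x = [-3558/193, 3999/193, 714/193]
step 1: P̄ = F·P·Fᵀ + Q = [36560/193 -7322/193 59607/193; -7322/193 17681/193 25374/193; 59607/193 25374/193 385545/386]
step 1: y = z − H·x̄ = [-2516/193]
step 1: S = H·P̄·Hᵀ + R = [1046850/193]
step 1: K = P̄·Hᵀ·S⁻¹ = [-77887/523425; -21713/523425; -74192/174475]
step 1: x' = x̄ + K·y = [-8634106/523425, 11128531/523425, 1612654/174475]
step 1: P' = (I − K·H)·P̄ = [36288334/523425 -37382584/523425 -5996131/174475; -37382584/523425 43066159/523425 6244906/174475; -5996131/174475 6244906/174475 6292899/348950]
step 2: x̄ = F·x = [-24449711/523425, -861524/74775, -65167691/523425]
step 2: P̄ = F·P·Fᵀ + Q = [324568324/523425 -151034/74775 696898969/523425; -151034/74775 3223783/74775 6466396/74775; 696898969/523425 6466396/74775 3242946503/1046850]
step 2: y = z − H·x̄ = [-51769506/174475]
step 2: S = H·P̄·Hᵀ + R = [3200050302/174475]
step 2: K = P̄·Hᵀ·S⁻¹ = [-286394377/1600025151; -14912051/1600025151; -218880304/533341717]
step 2: x' = x̄ + K·y = [10238971621/1600025151, -14010129314/1600025151, -4371242741/1600025151]
step 2: P' = (I − K·H)·P̄ = [51940672598/1600025151 -17395661732/533341717 -25397547545/1600025151; -17395661732/533341717 66433054553/1600025151 26123316700/1600025151; -25397547545/1600025151 26123316700/1600025151 28024111193/3200050302]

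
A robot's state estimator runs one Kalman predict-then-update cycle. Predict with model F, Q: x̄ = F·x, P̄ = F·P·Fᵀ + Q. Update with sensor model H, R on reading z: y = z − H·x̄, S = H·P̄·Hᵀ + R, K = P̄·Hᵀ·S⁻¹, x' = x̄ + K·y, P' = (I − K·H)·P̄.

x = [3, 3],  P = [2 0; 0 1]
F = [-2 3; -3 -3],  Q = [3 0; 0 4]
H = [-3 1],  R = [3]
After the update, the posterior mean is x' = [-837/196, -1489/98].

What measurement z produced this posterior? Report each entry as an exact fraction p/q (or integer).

x̄ = F·x = [3, -18]
P̄ = F·P·Fᵀ + Q = [20 3; 3 31]
S = H·P̄·Hᵀ + R = [196]
K = P̄·Hᵀ·S⁻¹ = [-57/196; 11/98]
x' − x̄ = [-1425/196, 275/98] = K·y
y = (KᵀK)⁻¹·Kᵀ·(x' − x̄) = [25]
z = y + H·x̄ = [25] + [-27] = [-2]

z = [-2]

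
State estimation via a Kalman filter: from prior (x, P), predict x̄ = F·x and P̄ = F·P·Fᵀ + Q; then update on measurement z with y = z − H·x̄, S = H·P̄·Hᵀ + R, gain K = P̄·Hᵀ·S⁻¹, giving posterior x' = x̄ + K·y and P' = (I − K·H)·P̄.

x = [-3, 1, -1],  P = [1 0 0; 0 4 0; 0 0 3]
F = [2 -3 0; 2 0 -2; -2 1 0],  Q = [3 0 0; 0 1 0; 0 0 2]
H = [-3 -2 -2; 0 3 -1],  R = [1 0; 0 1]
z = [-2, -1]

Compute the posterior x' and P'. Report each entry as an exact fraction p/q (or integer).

x' = [-741/269, 2723/2690, 5512/1345]
P' = [1270/269 -949/538 -1375/269; -949/538 991/1345 2548/1345; -1375/269 2548/1345 53918/9415]

x̄ = F·x = [-9, -4, 7]
P̄ = F·P·Fᵀ + Q = [43 4 -16; 4 17 -4; -16 -4 10]
y = z − H·x̄ = [-23, 18]
S = H·P̄·Hᵀ + R = [320 -150; -150 188]
K = P̄·Hᵀ·S⁻¹ = [-111/269 -97/538; 79/2690 85/269; 867/9415 -82/1883]
x' = x̄ + K·y = [-741/269, 2723/2690, 5512/1345]
P' = (I − K·H)·P̄ = [1270/269 -949/538 -1375/269; -949/538 991/1345 2548/1345; -1375/269 2548/1345 53918/9415]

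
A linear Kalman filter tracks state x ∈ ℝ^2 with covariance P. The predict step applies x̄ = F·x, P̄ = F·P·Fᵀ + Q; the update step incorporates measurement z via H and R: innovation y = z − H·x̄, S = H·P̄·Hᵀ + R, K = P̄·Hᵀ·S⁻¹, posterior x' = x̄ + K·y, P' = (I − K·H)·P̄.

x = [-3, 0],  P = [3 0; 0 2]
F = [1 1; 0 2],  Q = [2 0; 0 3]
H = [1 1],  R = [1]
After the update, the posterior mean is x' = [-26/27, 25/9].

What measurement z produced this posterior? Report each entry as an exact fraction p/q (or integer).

z = [2]

x̄ = F·x = [-3, 0]
P̄ = F·P·Fᵀ + Q = [7 4; 4 11]
S = H·P̄·Hᵀ + R = [27]
K = P̄·Hᵀ·S⁻¹ = [11/27; 5/9]
x' − x̄ = [55/27, 25/9] = K·y
y = (KᵀK)⁻¹·Kᵀ·(x' − x̄) = [5]
z = y + H·x̄ = [5] + [-3] = [2]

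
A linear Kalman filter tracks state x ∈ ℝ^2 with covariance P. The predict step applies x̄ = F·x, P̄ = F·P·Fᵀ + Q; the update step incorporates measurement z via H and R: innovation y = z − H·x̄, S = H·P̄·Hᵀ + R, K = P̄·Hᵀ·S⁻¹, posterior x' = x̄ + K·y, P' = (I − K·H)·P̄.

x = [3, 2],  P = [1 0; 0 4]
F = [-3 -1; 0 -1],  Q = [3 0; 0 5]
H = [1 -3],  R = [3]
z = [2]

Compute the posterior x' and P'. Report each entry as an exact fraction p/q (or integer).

x' = [-202/19, -313/76]
P' = [300/19 99/19; 99/19 155/76]

x̄ = F·x = [-11, -2]
P̄ = F·P·Fᵀ + Q = [16 4; 4 9]
y = z − H·x̄ = [7]
S = H·P̄·Hᵀ + R = [76]
K = P̄·Hᵀ·S⁻¹ = [1/19; -23/76]
x' = x̄ + K·y = [-202/19, -313/76]
P' = (I − K·H)·P̄ = [300/19 99/19; 99/19 155/76]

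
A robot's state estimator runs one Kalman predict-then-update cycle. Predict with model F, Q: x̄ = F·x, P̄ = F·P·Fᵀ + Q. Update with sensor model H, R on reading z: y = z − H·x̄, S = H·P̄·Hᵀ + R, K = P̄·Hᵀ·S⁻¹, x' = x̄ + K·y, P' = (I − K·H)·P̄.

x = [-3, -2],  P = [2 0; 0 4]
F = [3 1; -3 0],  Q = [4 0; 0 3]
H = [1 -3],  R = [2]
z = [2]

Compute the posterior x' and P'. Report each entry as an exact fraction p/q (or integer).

x' = [-15/13, -63/65]
P' = [82/13 126/65; 126/65 264/325]

x̄ = F·x = [-11, 9]
P̄ = F·P·Fᵀ + Q = [26 -18; -18 21]
y = z − H·x̄ = [40]
S = H·P̄·Hᵀ + R = [325]
K = P̄·Hᵀ·S⁻¹ = [16/65; -81/325]
x' = x̄ + K·y = [-15/13, -63/65]
P' = (I − K·H)·P̄ = [82/13 126/65; 126/65 264/325]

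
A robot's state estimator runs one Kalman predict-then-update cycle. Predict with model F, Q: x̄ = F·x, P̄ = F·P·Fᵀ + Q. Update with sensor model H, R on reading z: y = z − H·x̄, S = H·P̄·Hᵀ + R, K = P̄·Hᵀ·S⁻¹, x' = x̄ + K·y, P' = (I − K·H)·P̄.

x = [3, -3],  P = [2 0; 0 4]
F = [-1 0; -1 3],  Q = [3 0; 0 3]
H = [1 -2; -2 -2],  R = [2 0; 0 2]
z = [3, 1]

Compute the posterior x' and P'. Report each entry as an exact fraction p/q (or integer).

x' = [1711/3981, -4643/3981]
P' = [1618/3981 -398/3981; -398/3981 1087/3981]

x̄ = F·x = [-3, -12]
P̄ = F·P·Fᵀ + Q = [5 2; 2 41]
y = z − H·x̄ = [-18, -29]
S = H·P̄·Hᵀ + R = [163 158; 158 202]
K = P̄·Hᵀ·S⁻¹ = [1207/3981 -1220/3981; -1286/3981 -689/3981]
x' = x̄ + K·y = [1711/3981, -4643/3981]
P' = (I − K·H)·P̄ = [1618/3981 -398/3981; -398/3981 1087/3981]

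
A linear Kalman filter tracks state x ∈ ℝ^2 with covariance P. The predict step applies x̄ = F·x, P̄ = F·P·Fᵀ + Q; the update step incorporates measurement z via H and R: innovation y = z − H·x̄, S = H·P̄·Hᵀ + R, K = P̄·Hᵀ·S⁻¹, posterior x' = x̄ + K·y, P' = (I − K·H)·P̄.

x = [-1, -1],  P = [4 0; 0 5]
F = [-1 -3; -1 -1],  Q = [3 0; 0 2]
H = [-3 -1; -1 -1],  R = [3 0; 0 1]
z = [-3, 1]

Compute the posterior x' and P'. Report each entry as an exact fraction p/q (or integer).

x̄ = F·x = [4, 2]
P̄ = F·P·Fᵀ + Q = [52 19; 19 11]
y = z − H·x̄ = [11, 7]
S = H·P̄·Hᵀ + R = [596 243; 243 102]
K = P̄·Hᵀ·S⁻¹ = [-199/581 209/1743; 118/581 -452/581]
x' = x̄ + K·y = [1868/1743, -704/581]
P' = (I − K·H)·P̄ = [1000/1743 -403/581; -403/581 855/581]

x' = [1868/1743, -704/581]
P' = [1000/1743 -403/581; -403/581 855/581]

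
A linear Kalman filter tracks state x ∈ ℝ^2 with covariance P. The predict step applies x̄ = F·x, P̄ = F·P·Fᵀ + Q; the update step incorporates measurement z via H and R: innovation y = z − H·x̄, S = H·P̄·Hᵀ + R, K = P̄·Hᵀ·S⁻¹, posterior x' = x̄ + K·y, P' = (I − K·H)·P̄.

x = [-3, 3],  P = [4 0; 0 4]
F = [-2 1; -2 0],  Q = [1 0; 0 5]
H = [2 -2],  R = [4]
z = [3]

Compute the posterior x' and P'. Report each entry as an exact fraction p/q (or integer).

x̄ = F·x = [9, 6]
P̄ = F·P·Fᵀ + Q = [21 16; 16 21]
y = z − H·x̄ = [-3]
S = H·P̄·Hᵀ + R = [44]
K = P̄·Hᵀ·S⁻¹ = [5/22; -5/22]
x' = x̄ + K·y = [183/22, 147/22]
P' = (I − K·H)·P̄ = [206/11 201/11; 201/11 206/11]

x' = [183/22, 147/22]
P' = [206/11 201/11; 201/11 206/11]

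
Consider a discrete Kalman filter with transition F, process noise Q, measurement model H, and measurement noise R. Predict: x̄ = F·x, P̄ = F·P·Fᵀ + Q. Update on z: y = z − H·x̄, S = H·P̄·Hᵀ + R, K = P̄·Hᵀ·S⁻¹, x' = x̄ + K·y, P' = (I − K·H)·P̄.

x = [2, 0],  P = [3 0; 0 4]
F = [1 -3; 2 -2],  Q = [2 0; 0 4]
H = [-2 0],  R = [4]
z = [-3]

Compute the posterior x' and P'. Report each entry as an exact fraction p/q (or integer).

x̄ = F·x = [2, 4]
P̄ = F·P·Fᵀ + Q = [41 30; 30 32]
y = z − H·x̄ = [1]
S = H·P̄·Hᵀ + R = [168]
K = P̄·Hᵀ·S⁻¹ = [-41/84; -5/14]
x' = x̄ + K·y = [127/84, 51/14]
P' = (I − K·H)·P̄ = [41/42 5/7; 5/7 74/7]

x' = [127/84, 51/14]
P' = [41/42 5/7; 5/7 74/7]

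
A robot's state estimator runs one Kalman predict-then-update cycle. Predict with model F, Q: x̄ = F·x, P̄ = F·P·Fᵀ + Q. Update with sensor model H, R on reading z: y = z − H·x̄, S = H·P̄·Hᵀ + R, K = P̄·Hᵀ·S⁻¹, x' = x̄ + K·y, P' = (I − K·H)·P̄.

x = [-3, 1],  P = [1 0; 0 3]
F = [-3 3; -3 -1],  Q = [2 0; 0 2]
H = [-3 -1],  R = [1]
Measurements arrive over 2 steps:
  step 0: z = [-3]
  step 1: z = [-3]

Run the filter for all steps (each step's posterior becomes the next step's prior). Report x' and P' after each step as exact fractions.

step 0: x̄ = F·x = [12, 8]
step 0: P̄ = F·P·Fᵀ + Q = [38 0; 0 14]
step 0: y = z − H·x̄ = [41]
step 0: S = H·P̄·Hᵀ + R = [357]
step 0: K = P̄·Hᵀ·S⁻¹ = [-38/119; -2/51]
step 0: x' = x̄ + K·y = [-130/119, 326/51]
step 0: P' = (I − K·H)·P̄ = [190/119 -76/17; -76/17 686/51]
step 1: x̄ = F·x = [2672/119, -1112/357]
step 1: P̄ = F·P·Fᵀ + Q = [25930/119 100/119; 100/119 1070/357]
step 1: y = z − H·x̄ = [21865/357]
step 1: S = H·P̄·Hᵀ + R = [703337/357]
step 1: K = P̄·Hᵀ·S⁻¹ = [-233670/703337; -1970/703337]
step 1: x' = x̄ + K·y = [1481106/703337, -2311442/703337]
step 1: P' = (I − K·H)·P̄ = [310690/703337 -698400/703337; -698400/703337 2097170/703337]

step 0: x' = [-130/119, 326/51], P' = [190/119 -76/17; -76/17 686/51]
step 1: x' = [1481106/703337, -2311442/703337], P' = [310690/703337 -698400/703337; -698400/703337 2097170/703337]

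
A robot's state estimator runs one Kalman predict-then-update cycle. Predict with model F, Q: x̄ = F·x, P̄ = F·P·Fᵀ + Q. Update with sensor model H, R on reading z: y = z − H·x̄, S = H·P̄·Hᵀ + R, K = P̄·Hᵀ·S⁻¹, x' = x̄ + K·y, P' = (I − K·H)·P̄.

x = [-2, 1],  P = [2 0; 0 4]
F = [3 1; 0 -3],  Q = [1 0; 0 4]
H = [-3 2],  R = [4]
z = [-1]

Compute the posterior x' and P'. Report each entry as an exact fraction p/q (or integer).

x̄ = F·x = [-5, -3]
P̄ = F·P·Fᵀ + Q = [23 -12; -12 40]
y = z − H·x̄ = [-10]
S = H·P̄·Hᵀ + R = [515]
K = P̄·Hᵀ·S⁻¹ = [-93/515; 116/515]
x' = x̄ + K·y = [-329/103, -541/103]
P' = (I − K·H)·P̄ = [3196/515 4608/515; 4608/515 7144/515]

x' = [-329/103, -541/103]
P' = [3196/515 4608/515; 4608/515 7144/515]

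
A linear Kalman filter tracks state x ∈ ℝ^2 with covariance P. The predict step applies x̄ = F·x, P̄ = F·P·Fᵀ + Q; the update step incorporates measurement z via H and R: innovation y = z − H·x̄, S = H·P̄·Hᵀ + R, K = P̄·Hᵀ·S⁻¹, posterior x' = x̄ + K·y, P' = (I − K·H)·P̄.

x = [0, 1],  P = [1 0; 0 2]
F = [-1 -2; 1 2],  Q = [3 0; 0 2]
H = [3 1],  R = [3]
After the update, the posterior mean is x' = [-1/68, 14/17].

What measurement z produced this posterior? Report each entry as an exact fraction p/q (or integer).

x̄ = F·x = [-2, 2]
P̄ = F·P·Fᵀ + Q = [12 -9; -9 11]
S = H·P̄·Hᵀ + R = [68]
K = P̄·Hᵀ·S⁻¹ = [27/68; -4/17]
x' − x̄ = [135/68, -20/17] = K·y
y = (KᵀK)⁻¹·Kᵀ·(x' − x̄) = [5]
z = y + H·x̄ = [5] + [-4] = [1]

z = [1]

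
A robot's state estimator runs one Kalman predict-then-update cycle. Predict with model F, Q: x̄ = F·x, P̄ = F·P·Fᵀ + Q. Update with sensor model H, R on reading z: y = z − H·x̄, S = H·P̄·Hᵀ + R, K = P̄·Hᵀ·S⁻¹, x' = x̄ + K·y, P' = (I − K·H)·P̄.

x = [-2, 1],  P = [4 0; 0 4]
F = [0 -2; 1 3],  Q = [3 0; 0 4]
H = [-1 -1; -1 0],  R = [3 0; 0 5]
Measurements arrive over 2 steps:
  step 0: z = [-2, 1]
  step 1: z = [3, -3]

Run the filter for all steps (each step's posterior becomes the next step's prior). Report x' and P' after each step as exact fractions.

step 0: x̄ = F·x = [-2, 1]
step 0: P̄ = F·P·Fᵀ + Q = [19 -24; -24 44]
step 0: y = z − H·x̄ = [-3, -1]
step 0: S = H·P̄·Hᵀ + R = [18 -5; -5 24]
step 0: K = P̄·Hᵀ·S⁻¹ = [25/407 -317/407; -360/407 332/407]
step 0: x' = x̄ + K·y = [-52/37, 105/37]
step 0: P' = (I − K·H)·P̄ = [1585/407 -1660/407; -1660/407 2740/407]
step 1: x̄ = F·x = [-210/37, 263/37]
step 1: P̄ = F·P·Fᵀ + Q = [12181/407 -13120/407; -13120/407 17913/407]
step 1: y = z − H·x̄ = [164/37, -321/37]
step 1: S = H·P̄·Hᵀ + R = [5075/407 -939/407; -939/407 14216/407]
step 1: K = P̄·Hᵀ·S⁻¹ = [4695/175097 -149722/175097; -137144/175097 152539/175097]
step 1: x' = x̄ + K·y = [325956/175097, -686652/175097]
step 1: P' = (I − K·H)·P̄ = [748610/175097 -762695/175097; -762695/175097 1174127/175097]

step 0: x' = [-52/37, 105/37], P' = [1585/407 -1660/407; -1660/407 2740/407]
step 1: x' = [325956/175097, -686652/175097], P' = [748610/175097 -762695/175097; -762695/175097 1174127/175097]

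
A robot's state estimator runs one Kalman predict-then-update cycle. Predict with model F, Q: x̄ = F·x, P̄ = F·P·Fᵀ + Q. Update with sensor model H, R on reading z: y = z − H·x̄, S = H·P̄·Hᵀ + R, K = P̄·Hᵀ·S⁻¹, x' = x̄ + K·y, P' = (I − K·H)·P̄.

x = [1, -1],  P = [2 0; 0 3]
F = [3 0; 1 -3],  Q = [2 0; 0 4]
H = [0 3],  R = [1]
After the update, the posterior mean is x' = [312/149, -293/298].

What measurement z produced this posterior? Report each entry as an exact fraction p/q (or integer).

z = [-3]

x̄ = F·x = [3, 4]
P̄ = F·P·Fᵀ + Q = [20 6; 6 33]
S = H·P̄·Hᵀ + R = [298]
K = P̄·Hᵀ·S⁻¹ = [9/149; 99/298]
x' − x̄ = [-135/149, -1485/298] = K·y
y = (KᵀK)⁻¹·Kᵀ·(x' − x̄) = [-15]
z = y + H·x̄ = [-15] + [12] = [-3]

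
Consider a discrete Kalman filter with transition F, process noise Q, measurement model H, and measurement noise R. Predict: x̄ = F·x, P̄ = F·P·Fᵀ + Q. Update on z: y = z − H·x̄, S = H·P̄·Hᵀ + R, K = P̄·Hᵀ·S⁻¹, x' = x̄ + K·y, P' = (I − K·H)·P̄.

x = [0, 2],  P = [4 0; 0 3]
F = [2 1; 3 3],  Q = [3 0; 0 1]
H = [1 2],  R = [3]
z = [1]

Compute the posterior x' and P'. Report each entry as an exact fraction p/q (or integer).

x̄ = F·x = [2, 6]
P̄ = F·P·Fᵀ + Q = [22 33; 33 64]
y = z − H·x̄ = [-13]
S = H·P̄·Hᵀ + R = [413]
K = P̄·Hᵀ·S⁻¹ = [88/413; 23/59]
x' = x̄ + K·y = [-318/413, 55/59]
P' = (I − K·H)·P̄ = [1342/413 -77/59; -77/59 73/59]

x' = [-318/413, 55/59]
P' = [1342/413 -77/59; -77/59 73/59]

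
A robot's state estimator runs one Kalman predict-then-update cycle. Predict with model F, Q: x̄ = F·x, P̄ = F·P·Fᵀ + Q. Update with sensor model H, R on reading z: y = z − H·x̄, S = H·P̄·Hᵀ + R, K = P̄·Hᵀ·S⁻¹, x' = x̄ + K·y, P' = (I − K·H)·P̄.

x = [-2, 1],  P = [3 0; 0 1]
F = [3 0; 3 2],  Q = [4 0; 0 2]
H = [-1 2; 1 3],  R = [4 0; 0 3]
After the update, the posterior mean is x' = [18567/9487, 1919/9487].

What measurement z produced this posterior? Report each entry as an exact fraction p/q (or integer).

z = [-3, 3]

x̄ = F·x = [-6, -4]
P̄ = F·P·Fᵀ + Q = [31 27; 27 33]
S = H·P̄·Hᵀ + R = [59 140; 140 493]
K = P̄·Hᵀ·S⁻¹ = [-4341/9487 3388/9487; 1587/9487 1974/9487]
x' − x̄ = [75489/9487, 39867/9487] = K·y
y = (KᵀK)⁻¹·Kᵀ·(x' − x̄) = [-1, 21]
z = y + H·x̄ = [-1, 21] + [-2, -18] = [-3, 3]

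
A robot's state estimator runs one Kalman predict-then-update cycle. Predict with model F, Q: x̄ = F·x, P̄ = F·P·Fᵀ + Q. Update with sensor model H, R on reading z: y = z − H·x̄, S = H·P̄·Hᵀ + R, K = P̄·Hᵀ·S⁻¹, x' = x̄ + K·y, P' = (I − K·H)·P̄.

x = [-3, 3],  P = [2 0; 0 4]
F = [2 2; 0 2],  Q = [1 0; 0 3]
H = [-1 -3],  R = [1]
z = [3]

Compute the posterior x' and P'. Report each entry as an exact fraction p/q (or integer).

x̄ = F·x = [0, 6]
P̄ = F·P·Fᵀ + Q = [25 16; 16 19]
y = z − H·x̄ = [21]
S = H·P̄·Hᵀ + R = [293]
K = P̄·Hᵀ·S⁻¹ = [-73/293; -73/293]
x' = x̄ + K·y = [-1533/293, 225/293]
P' = (I − K·H)·P̄ = [1996/293 -641/293; -641/293 238/293]

x' = [-1533/293, 225/293]
P' = [1996/293 -641/293; -641/293 238/293]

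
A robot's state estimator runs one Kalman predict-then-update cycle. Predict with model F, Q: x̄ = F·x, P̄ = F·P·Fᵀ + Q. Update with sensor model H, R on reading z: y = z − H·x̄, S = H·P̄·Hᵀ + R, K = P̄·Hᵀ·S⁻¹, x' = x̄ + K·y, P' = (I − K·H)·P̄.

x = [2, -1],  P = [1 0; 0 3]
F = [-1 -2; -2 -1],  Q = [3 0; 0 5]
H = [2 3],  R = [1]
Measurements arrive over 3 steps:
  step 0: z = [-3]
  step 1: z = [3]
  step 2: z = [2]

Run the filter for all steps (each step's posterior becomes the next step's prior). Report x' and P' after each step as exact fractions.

step 0: x' = [336/269, -495/269], P' = [1168/269 -760/269; -760/269 524/269]
step 1: x' = [684/281, -1926/3091], P' = [5273/1405 -3503/1405; -3503/1405 54601/30910]
step 2: x' = [-2070584/3261221, 3378230/3261221], P' = [12182818/3261221 -8086744/3261221; -8086744/3261221 5726663/3261221]

step 0: x̄ = F·x = [0, -3]
step 0: P̄ = F·P·Fᵀ + Q = [16 8; 8 12]
step 0: y = z − H·x̄ = [6]
step 0: S = H·P̄·Hᵀ + R = [269]
step 0: K = P̄·Hᵀ·S⁻¹ = [56/269; 52/269]
step 0: x' = x̄ + K·y = [336/269, -495/269]
step 0: P' = (I − K·H)·P̄ = [1168/269 -760/269; -760/269 524/269]
step 1: x̄ = F·x = [654/269, -177/269]
step 1: P̄ = F·P·Fᵀ + Q = [1031/269 -416/269; -416/269 3501/269]
step 1: y = z − H·x̄ = [30/269]
step 1: S = H·P̄·Hᵀ + R = [30910/269]
step 1: K = P̄·Hᵀ·S⁻¹ = [37/1405; 9671/30910]
step 1: x' = x̄ + K·y = [684/281, -1926/3091]
step 1: P' = (I − K·H)·P̄ = [5273/1405 -3503/1405; -3503/1405 54601/30910]
step 2: x̄ = F·x = [-3672/3091, -13122/3091]
step 2: P̄ = F·P·Fᵀ + Q = [59438/15455 -22058/15455; -22058/15455 364911/30910]
step 2: y = z − H·x̄ = [52892/3091]
step 2: S = H·P̄·Hᵀ + R = [3261221/30910]
step 2: K = P̄·Hᵀ·S⁻¹ = [105404/3261221; 1006501/3261221]
step 2: x' = x̄ + K·y = [-2070584/3261221, 3378230/3261221]
step 2: P' = (I − K·H)·P̄ = [12182818/3261221 -8086744/3261221; -8086744/3261221 5726663/3261221]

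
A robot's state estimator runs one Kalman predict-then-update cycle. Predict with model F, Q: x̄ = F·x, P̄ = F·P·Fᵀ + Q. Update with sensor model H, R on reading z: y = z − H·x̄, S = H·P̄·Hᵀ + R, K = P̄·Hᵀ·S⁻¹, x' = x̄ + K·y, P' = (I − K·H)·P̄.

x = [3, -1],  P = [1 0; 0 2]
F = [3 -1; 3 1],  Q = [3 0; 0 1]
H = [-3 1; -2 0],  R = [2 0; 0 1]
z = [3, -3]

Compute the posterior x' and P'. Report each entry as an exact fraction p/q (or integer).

x' = [141/98, 4549/686]
P' = [3/14 53/98; 53/98 2047/686]

x̄ = F·x = [10, 8]
P̄ = F·P·Fᵀ + Q = [14 7; 7 12]
y = z − H·x̄ = [25, 17]
S = H·P̄·Hᵀ + R = [98 70; 70 57]
K = P̄·Hᵀ·S⁻¹ = [-5/98 -3/7; 467/686 -53/49]
x' = x̄ + K·y = [141/98, 4549/686]
P' = (I − K·H)·P̄ = [3/14 53/98; 53/98 2047/686]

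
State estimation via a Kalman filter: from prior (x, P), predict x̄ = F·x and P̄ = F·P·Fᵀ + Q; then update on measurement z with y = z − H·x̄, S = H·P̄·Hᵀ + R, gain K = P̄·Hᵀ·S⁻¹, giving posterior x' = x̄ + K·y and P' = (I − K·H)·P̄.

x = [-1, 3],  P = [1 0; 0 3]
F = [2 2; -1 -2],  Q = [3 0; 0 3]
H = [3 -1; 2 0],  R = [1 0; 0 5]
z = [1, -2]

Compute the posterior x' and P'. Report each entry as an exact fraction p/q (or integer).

x̄ = F·x = [4, -5]
P̄ = F·P·Fᵀ + Q = [19 -14; -14 16]
y = z − H·x̄ = [-16, -10]
S = H·P̄·Hᵀ + R = [272 142; 142 81]
K = P̄·Hᵀ·S⁻¹ = [355/1868 127/934; -361/934 155/467]
x' = x̄ + K·y = [-187/467, -997/467]
P' = (I − K·H)·P̄ = [635/1868 775/934; 775/934 1343/467]

x' = [-187/467, -997/467]
P' = [635/1868 775/934; 775/934 1343/467]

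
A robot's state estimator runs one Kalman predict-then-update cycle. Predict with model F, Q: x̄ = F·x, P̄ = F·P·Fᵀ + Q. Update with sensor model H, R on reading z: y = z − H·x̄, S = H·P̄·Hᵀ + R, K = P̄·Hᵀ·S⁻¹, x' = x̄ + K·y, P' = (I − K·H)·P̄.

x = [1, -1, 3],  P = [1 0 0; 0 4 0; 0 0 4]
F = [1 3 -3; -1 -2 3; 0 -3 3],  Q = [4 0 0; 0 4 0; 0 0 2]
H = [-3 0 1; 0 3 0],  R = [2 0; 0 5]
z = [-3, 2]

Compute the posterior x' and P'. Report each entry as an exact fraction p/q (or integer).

x̄ = F·x = [-11, 10, 12]
P̄ = F·P·Fᵀ + Q = [77 -61 -72; -61 57 60; -72 60 74]
y = z − H·x̄ = [-48, -28]
S = H·P̄·Hᵀ + R = [1201 729; 729 518]
K = P̄·Hᵀ·S⁻¹ = [-23547/90677 1104/90677; 1215/90677 28224/90677; 19000/90677 4770/90677]
x' = x̄ + K·y = [101897/90677, 58178/90677, 42564/90677]
P' = (I − K·H)·P̄ = [49420/90677 1840/90677 101166/90677; 1840/90677 47040/90677 7950/90677; 101166/90677 7950/90677 341498/90677]

x' = [101897/90677, 58178/90677, 42564/90677]
P' = [49420/90677 1840/90677 101166/90677; 1840/90677 47040/90677 7950/90677; 101166/90677 7950/90677 341498/90677]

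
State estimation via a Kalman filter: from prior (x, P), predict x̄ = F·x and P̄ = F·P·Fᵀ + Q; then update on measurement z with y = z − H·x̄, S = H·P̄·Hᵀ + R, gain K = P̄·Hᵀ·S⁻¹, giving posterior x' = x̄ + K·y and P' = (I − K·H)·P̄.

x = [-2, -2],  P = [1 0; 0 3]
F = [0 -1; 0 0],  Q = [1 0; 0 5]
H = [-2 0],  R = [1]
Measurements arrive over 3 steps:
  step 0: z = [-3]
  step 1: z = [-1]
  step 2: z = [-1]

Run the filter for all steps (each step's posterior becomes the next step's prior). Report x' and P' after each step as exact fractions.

step 0: x̄ = F·x = [2, 0]
step 0: P̄ = F·P·Fᵀ + Q = [4 0; 0 5]
step 0: y = z − H·x̄ = [1]
step 0: S = H·P̄·Hᵀ + R = [17]
step 0: K = P̄·Hᵀ·S⁻¹ = [-8/17; 0]
step 0: x' = x̄ + K·y = [26/17, 0]
step 0: P' = (I − K·H)·P̄ = [4/17 0; 0 5]
step 1: x̄ = F·x = [0, 0]
step 1: P̄ = F·P·Fᵀ + Q = [6 0; 0 5]
step 1: y = z − H·x̄ = [-1]
step 1: S = H·P̄·Hᵀ + R = [25]
step 1: K = P̄·Hᵀ·S⁻¹ = [-12/25; 0]
step 1: x' = x̄ + K·y = [12/25, 0]
step 1: P' = (I − K·H)·P̄ = [6/25 0; 0 5]
step 2: x̄ = F·x = [0, 0]
step 2: P̄ = F·P·Fᵀ + Q = [6 0; 0 5]
step 2: y = z − H·x̄ = [-1]
step 2: S = H·P̄·Hᵀ + R = [25]
step 2: K = P̄·Hᵀ·S⁻¹ = [-12/25; 0]
step 2: x' = x̄ + K·y = [12/25, 0]
step 2: P' = (I − K·H)·P̄ = [6/25 0; 0 5]

step 0: x' = [26/17, 0], P' = [4/17 0; 0 5]
step 1: x' = [12/25, 0], P' = [6/25 0; 0 5]
step 2: x' = [12/25, 0], P' = [6/25 0; 0 5]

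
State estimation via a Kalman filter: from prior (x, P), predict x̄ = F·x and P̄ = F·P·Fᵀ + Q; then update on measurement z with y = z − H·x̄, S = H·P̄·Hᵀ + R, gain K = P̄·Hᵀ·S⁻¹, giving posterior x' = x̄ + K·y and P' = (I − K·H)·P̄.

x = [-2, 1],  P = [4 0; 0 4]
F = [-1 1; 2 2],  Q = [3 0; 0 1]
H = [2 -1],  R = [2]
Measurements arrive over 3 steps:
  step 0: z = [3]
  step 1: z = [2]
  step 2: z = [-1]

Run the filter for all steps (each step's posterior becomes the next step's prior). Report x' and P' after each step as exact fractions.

step 0: x' = [127/79, 7/79], P' = [385/79 726/79; 726/79 1518/79]
step 1: x' = [-3732/1469, -50678/7345], P' = [10788/1469 21932/1469; 21932/1469 237254/7345]
step 2: x' = [-2246516/973215, -1227929/324405], P' = [8089943/973215 5512502/324405; 5512502/324405 3967478/108135]

step 0: x̄ = F·x = [3, -2]
step 0: P̄ = F·P·Fᵀ + Q = [11 0; 0 33]
step 0: y = z − H·x̄ = [-5]
step 0: S = H·P̄·Hᵀ + R = [79]
step 0: K = P̄·Hᵀ·S⁻¹ = [22/79; -33/79]
step 0: x' = x̄ + K·y = [127/79, 7/79]
step 0: P' = (I − K·H)·P̄ = [385/79 726/79; 726/79 1518/79]
step 1: x̄ = F·x = [-120/79, 268/79]
step 1: P̄ = F·P·Fᵀ + Q = [688/79 2266/79; 2266/79 13499/79]
step 1: y = z − H·x̄ = [666/79]
step 1: S = H·P̄·Hᵀ + R = [7345/79]
step 1: K = P̄·Hᵀ·S⁻¹ = [-178/1469; -8967/7345]
step 1: x' = x̄ + K·y = [-3732/1469, -50678/7345]
step 1: P' = (I − K·H)·P̄ = [10788/1469 21932/1469; 21932/1469 237254/7345]
step 2: x̄ = F·x = [-32018/7345, -138676/7345]
step 2: P̄ = F·P·Fᵀ + Q = [93909/7345 366628/7345; 366628/7345 2049401/7345]
step 2: y = z − H·x̄ = [-16397/1469]
step 2: S = H·P̄·Hᵀ + R = [194643/1469]
step 2: K = P̄·Hᵀ·S⁻¹ = [-35762/194643; -87743/64881]
step 2: x' = x̄ + K·y = [-2246516/973215, -1227929/324405]
step 2: P' = (I − K·H)·P̄ = [8089943/973215 5512502/324405; 5512502/324405 3967478/108135]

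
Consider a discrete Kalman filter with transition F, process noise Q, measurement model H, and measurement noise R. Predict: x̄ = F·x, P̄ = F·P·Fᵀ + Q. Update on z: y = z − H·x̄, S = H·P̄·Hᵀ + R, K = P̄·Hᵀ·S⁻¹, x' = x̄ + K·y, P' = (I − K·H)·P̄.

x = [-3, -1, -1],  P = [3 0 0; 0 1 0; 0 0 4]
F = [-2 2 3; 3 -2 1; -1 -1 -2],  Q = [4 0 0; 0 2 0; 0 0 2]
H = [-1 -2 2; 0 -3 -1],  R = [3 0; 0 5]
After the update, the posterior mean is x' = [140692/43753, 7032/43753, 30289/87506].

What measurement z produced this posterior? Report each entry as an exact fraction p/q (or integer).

x̄ = F·x = [1, -8, 6]
P̄ = F·P·Fᵀ + Q = [56 -10 -20; -10 37 -15; -20 -15 22]
S = H·P̄·Hᵀ + R = [455 188; 188 270]
K = P̄·Hᵀ·S⁻¹ = [-14960/43753 18519/43753; -3666/43753 -13004/43753; 10528/43753 -7207/87506]
x' − x̄ = [96939/43753, 357056/43753, -494747/87506] = K·y
y = (KᵀK)⁻¹·Kᵀ·(x' − x̄) = [-30, -19]
z = y + H·x̄ = [-30, -19] + [27, 18] = [-3, -1]

z = [-3, -1]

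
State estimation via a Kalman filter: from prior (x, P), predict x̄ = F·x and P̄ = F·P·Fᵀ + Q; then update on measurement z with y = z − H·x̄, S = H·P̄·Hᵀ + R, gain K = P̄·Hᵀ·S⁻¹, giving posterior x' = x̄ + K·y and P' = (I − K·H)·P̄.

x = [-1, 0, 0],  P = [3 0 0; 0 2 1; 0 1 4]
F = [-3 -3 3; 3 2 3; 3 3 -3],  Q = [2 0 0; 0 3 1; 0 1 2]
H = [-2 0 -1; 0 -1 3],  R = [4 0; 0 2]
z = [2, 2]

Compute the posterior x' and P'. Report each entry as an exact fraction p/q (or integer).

x̄ = F·x = [3, -3, -3]
P̄ = F·P·Fᵀ + Q = [65 -6 -63; -6 86 7; -63 7 65]
y = z − H·x̄ = [5, 8]
S = H·P̄·Hᵀ + R = [77 178; 178 631]
K = P̄·Hᵀ·S⁻¹ = [-9703/16903 -2165/16903; 14725/16903 -5895/16903; 5027/16903 3618/16903]
x' = x̄ + K·y = [-15126/16903, -24244/16903, 3370/16903]
P' = (I − K·H)·P̄ = [52399/16903 -193628/16903 -65986/16903; -193628/16903 996858/16903 328356/16903; -65986/16903 328356/16903 111864/16903]

x' = [-15126/16903, -24244/16903, 3370/16903]
P' = [52399/16903 -193628/16903 -65986/16903; -193628/16903 996858/16903 328356/16903; -65986/16903 328356/16903 111864/16903]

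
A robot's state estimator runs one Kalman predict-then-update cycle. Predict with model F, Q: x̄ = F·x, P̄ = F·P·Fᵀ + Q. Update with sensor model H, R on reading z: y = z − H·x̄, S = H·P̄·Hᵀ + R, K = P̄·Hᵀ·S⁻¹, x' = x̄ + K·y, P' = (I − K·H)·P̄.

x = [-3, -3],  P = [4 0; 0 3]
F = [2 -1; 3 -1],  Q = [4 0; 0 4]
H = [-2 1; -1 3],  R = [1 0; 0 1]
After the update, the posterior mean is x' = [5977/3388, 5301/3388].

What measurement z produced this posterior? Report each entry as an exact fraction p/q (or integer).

x̄ = F·x = [-3, -6]
P̄ = F·P·Fᵀ + Q = [23 27; 27 43]
S = H·P̄·Hᵀ + R = [28 -14; -14 249]
K = P̄·Hᵀ·S⁻¹ = [-3919/6776 97/484; -1311/6776 193/484]
x' − x̄ = [16141/3388, 25629/3388] = K·y
y = (KᵀK)⁻¹·Kᵀ·(x' − x̄) = [-2, 18]
z = y + H·x̄ = [-2, 18] + [0, -15] = [-2, 3]

z = [-2, 3]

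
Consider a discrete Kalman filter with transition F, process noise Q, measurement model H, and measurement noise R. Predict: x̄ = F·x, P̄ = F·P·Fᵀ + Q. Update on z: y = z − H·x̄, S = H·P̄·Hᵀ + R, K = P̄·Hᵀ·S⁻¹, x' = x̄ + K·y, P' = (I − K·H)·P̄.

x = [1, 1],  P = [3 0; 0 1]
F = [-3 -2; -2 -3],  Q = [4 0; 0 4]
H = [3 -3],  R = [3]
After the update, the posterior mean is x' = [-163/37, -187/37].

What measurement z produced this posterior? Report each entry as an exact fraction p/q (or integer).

x̄ = F·x = [-5, -5]
P̄ = F·P·Fᵀ + Q = [35 24; 24 25]
S = H·P̄·Hᵀ + R = [111]
K = P̄·Hᵀ·S⁻¹ = [11/37; -1/37]
x' − x̄ = [22/37, -2/37] = K·y
y = (KᵀK)⁻¹·Kᵀ·(x' − x̄) = [2]
z = y + H·x̄ = [2] + [0] = [2]

z = [2]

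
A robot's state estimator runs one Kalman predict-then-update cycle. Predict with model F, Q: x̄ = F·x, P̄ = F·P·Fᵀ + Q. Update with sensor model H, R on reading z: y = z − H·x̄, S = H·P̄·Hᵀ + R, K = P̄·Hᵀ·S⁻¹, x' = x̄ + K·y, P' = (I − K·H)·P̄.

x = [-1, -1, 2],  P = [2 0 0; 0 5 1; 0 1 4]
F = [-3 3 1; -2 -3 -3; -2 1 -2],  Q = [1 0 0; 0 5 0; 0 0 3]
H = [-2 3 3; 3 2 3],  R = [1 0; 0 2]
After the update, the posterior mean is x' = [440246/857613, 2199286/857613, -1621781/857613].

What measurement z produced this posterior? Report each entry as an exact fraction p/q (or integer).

z = [1, 1]

x̄ = F·x = [2, -1, -3]
P̄ = F·P·Fᵀ + Q = [74 -57 14; -57 112 20; 14 20 28]
S = H·P̄·Hᵀ + R = [2433 537; 537 1176]
K = P̄·Hᵀ·S⁻¹ = [-135434/857613 171233/857613; 179693/857613 353/857613; 15758/857613 37954/285871]
x' − x̄ = [-1274980/857613, 3056899/857613, 951058/857613] = K·y
y = (KᵀK)⁻¹·Kᵀ·(x' − x̄) = [17, 6]
z = y + H·x̄ = [17, 6] + [-16, -5] = [1, 1]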